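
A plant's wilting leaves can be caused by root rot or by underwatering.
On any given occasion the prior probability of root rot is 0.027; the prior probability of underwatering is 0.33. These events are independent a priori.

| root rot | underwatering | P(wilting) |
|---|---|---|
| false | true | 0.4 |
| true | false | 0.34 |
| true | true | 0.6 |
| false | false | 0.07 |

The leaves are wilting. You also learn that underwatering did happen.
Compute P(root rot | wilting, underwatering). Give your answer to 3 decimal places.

P(root rot | wilting, underwatering) ≈ 0.040

Weight on root rot=true, given the evidence: 0.6*0.027 = 0.016200
Normalizer over all consistent configurations: 0.4*0.973 + 0.6*0.027 = 0.405400
Posterior = 0.016200 / 0.405400 ≈ 0.040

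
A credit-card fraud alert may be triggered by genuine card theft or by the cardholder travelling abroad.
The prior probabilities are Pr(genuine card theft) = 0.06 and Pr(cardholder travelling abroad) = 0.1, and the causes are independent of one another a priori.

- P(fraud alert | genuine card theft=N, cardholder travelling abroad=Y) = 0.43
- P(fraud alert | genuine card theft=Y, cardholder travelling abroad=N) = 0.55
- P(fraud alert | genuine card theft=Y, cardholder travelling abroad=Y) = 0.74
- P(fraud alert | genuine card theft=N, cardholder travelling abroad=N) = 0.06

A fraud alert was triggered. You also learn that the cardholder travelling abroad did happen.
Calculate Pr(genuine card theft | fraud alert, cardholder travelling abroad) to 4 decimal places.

Pr(genuine card theft | fraud alert, cardholder travelling abroad) ≈ 0.0990

For the numerator, keep only genuine card theft=true terms: 0.74·0.06 = 0.044400
The normalizing constant is 0.43·0.94 + 0.74·0.06 = 0.448600
Posterior = 0.044400 / 0.448600 ≈ 0.0990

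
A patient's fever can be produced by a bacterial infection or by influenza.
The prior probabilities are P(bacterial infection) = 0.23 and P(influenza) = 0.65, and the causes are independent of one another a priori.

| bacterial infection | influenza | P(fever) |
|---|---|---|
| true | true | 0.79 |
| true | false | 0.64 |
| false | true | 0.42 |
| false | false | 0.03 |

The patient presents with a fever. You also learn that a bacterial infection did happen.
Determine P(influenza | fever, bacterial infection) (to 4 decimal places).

P(fever | bacterial infection) = 0.64×0.35 + 0.79×0.65 = 0.224000 + 0.513500 = 0.737500
Of this, 0.513500 comes from 0.79×0.65 (the influenza=true cases).
Hence the posterior is 0.513500/0.737500 ≈ 0.6963.

P(influenza | fever, bacterial infection) ≈ 0.6963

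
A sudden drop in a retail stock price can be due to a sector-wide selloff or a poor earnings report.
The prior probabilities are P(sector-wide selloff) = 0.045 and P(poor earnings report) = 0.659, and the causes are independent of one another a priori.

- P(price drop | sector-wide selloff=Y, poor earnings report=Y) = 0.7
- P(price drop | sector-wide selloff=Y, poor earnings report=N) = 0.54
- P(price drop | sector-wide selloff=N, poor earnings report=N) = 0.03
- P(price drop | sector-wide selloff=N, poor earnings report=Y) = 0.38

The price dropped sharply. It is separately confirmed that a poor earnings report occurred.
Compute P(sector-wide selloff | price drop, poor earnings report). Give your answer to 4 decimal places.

P(sector-wide selloff | price drop, poor earnings report) ≈ 0.0799

P(price drop | poor earnings report) = 0.38·0.955 + 0.7·0.045 = 0.362900 + 0.031500 = 0.394400
Of this, 0.031500 comes from 0.7·0.045 (the sector-wide selloff=true cases).
So P(sector-wide selloff | price drop, poor earnings report) = 0.031500/0.394400 ≈ 0.0799.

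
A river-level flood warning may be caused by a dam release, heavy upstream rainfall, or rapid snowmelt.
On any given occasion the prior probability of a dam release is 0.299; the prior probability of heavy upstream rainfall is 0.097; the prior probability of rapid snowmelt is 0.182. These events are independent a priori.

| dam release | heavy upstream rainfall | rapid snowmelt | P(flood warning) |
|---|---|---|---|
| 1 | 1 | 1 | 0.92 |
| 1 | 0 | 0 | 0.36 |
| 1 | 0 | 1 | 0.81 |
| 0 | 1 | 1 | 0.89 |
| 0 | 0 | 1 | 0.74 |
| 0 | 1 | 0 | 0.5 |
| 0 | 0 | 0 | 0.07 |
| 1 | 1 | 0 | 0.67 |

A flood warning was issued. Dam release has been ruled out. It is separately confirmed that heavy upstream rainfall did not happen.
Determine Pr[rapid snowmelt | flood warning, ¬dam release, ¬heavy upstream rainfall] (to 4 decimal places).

P(flood warning | ¬dam release, ¬heavy upstream rainfall) = 0.07·0.818 + 0.74·0.182 = 0.057260 + 0.134680 = 0.191940
Restricting to configurations with rapid snowmelt present: 0.74·0.182 = 0.134680.
Hence the posterior is 0.134680/0.191940 ≈ 0.7017.

Pr[rapid snowmelt | flood warning, ¬dam release, ¬heavy upstream rainfall] ≈ 0.7017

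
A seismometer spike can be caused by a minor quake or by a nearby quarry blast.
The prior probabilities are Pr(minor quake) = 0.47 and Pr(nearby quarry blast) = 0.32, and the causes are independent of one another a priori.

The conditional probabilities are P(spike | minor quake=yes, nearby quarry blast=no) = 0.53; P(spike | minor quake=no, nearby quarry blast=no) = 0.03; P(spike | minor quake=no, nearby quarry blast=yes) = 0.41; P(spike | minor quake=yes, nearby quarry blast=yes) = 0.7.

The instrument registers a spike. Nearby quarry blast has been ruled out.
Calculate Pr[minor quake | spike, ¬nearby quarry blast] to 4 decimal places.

Pr[minor quake | spike, ¬nearby quarry blast] ≈ 0.9400

For the numerator, keep only minor quake=true terms: 0.53·0.47 = 0.249100
Normalizer over all consistent configurations: 0.03·0.53 + 0.53·0.47 = 0.265000
P(minor quake | spike, ¬nearby quarry blast) = 0.249100/0.265000 ≈ 0.9400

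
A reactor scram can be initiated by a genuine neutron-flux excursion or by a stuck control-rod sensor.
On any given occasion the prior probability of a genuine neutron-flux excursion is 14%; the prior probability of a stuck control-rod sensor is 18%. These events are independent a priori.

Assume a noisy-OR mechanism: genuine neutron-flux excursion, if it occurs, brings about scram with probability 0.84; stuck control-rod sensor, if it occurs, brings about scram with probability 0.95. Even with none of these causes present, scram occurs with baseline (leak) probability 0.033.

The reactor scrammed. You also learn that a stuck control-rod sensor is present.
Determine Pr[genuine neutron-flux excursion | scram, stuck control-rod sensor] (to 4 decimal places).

Pr[genuine neutron-flux excursion | scram, stuck control-rod sensor] ≈ 0.1451

Under noisy-OR, P(scram | causes) = 1 − (1−0.033)·∏(1−qᵢ) over the active causes.
P(scram | stuck control-rod sensor) = 0.95165*0.86 + 0.992264*0.14 = 0.818419 + 0.138917 = 0.957336
Restricting to configurations with genuine neutron-flux excursion present: 0.992264*0.14 = 0.138917.
P(genuine neutron-flux excursion | scram, stuck control-rod sensor) = 0.138917 / 0.957336 ≈ 0.1451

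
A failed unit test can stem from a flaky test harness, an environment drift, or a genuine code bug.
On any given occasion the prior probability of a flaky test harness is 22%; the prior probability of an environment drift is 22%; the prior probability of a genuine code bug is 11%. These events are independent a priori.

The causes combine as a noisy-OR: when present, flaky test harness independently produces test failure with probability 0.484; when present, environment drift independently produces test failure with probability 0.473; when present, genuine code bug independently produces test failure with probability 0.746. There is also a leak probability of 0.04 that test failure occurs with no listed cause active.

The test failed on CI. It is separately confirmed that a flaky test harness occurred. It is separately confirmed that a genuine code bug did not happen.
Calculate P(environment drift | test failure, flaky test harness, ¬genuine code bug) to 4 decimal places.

P(environment drift | test failure, flaky test harness, ¬genuine code bug) ≈ 0.2923

Under noisy-OR, P(test failure | causes) = 1 − (1−0.04)·∏(1−qᵢ) over the active causes.
For the numerator, keep only environment drift=true terms: 0.738945×0.22 = 0.162568
Denominator P(test failure | flaky test harness, ¬genuine code bug): 0.50464×0.78 + 0.738945×0.22 = 0.556187
P(environment drift | test failure, flaky test harness, ¬genuine code bug) = 0.162568/0.556187 ≈ 0.2923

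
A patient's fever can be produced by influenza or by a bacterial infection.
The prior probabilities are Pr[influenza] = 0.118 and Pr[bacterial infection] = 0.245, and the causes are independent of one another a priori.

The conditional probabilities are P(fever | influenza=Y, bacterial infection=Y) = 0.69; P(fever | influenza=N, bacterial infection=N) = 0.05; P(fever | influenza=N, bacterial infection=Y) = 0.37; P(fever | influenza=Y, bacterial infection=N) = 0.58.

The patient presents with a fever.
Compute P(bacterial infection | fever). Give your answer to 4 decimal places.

P(bacterial infection | fever) ≈ 0.5404

P(fever) = 0.05×0.882×0.755 + 0.37×0.882×0.245 + 0.58×0.118×0.755 + 0.69×0.118×0.245 = 0.033295 + 0.079953 + 0.051672 + 0.019948 = 0.184868
The bacterial infection-present share is 0.079953 + 0.019948 = 0.099901.
So P(bacterial infection | fever) = 0.099901/0.184868 ≈ 0.5404.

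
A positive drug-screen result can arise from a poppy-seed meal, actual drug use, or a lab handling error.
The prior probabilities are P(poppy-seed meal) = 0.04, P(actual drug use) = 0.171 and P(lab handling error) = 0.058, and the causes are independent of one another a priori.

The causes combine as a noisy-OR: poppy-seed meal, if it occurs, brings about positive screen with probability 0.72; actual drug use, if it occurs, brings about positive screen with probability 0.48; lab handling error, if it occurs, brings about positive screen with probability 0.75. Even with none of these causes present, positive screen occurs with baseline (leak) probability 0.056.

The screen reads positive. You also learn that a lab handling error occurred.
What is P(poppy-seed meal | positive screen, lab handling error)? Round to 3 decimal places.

Under noisy-OR, P(positive screen | causes) = 1 − (1−0.056)·∏(1−qᵢ) over the active causes.
Enumerate the 4 (poppy-seed meal, actual drug use) configurations and weight by the priors:
  P(positive screen | lab handling error) = 0.764·0.96·0.829 + 0.87728·0.96·0.171 + 0.93392·0.04·0.829 + 0.965638·0.04·0.171
        = 0.608022 + 0.144014 + 0.030969 + 0.006605 = 0.789610
The terms with poppy-seed meal present sum to 0.037574, so
  P(poppy-seed meal | positive screen, lab handling error) = 0.037574 / 0.789610 ≈ 0.048

P(poppy-seed meal | positive screen, lab handling error) ≈ 0.048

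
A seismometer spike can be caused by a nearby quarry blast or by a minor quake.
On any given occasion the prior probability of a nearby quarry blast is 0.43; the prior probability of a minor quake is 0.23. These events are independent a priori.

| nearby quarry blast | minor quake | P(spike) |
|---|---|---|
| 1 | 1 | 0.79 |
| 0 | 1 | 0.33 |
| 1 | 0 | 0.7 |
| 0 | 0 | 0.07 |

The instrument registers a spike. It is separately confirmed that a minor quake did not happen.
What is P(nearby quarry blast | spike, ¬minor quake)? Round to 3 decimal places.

P(nearby quarry blast | spike, ¬minor quake) ≈ 0.883

For the numerator, keep only nearby quarry blast=true terms: 0.7×0.43 = 0.301000
The normalizing constant is 0.07×0.57 + 0.7×0.43 = 0.340900
Posterior = 0.301000 / 0.340900 ≈ 0.883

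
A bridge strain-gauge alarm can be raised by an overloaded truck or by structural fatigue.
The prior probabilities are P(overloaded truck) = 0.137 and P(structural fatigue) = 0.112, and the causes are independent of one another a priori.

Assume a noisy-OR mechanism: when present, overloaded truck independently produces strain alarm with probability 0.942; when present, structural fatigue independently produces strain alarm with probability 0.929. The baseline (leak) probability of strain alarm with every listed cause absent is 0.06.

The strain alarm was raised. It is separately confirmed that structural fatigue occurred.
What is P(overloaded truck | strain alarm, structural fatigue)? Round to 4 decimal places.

P(overloaded truck | strain alarm, structural fatigue) ≈ 0.1449

Under noisy-OR, P(strain alarm | causes) = 1 − (1−0.06)·∏(1−qᵢ) over the active causes.
For the numerator, keep only overloaded truck=true terms: 0.996129·0.137 = 0.136470
Normalizer over all consistent configurations: 0.93326·0.863 + 0.996129·0.137 = 0.941873
P(overloaded truck | strain alarm, structural fatigue) = 0.136470/0.941873 ≈ 0.1449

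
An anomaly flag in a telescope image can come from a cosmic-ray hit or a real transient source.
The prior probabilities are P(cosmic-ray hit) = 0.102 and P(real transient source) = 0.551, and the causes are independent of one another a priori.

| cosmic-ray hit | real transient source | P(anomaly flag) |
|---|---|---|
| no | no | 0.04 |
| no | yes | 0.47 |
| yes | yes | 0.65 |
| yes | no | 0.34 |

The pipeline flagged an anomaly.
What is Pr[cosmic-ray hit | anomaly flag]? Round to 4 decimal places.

Pr[cosmic-ray hit | anomaly flag] ≈ 0.1732

Numerator (weight on configurations with cosmic-ray hit): 0.015571 + 0.036531 = 0.052102
Denominator P(anomaly flag): 0.04*0.898*0.449 + 0.47*0.898*0.551 + 0.34*0.102*0.449 + 0.65*0.102*0.551 = 0.300785
P(cosmic-ray hit | anomaly flag) = 0.052102/0.300785 ≈ 0.1732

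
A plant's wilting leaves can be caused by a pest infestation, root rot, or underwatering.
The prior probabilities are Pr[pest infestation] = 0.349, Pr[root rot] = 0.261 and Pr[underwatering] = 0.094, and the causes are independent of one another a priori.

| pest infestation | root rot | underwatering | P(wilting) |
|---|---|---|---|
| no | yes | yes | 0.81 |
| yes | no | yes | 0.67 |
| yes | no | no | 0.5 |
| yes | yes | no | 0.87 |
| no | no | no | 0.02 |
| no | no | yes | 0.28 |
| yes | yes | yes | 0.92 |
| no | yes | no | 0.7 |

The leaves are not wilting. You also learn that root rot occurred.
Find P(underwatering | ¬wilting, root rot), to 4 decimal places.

P(underwatering | ¬wilting, root rot) ≈ 0.0613

P(¬wilting | root rot) = 0.3×0.651×0.906 + 0.19×0.651×0.094 + 0.13×0.349×0.906 + 0.08×0.349×0.094 = 0.176942 + 0.011627 + 0.041105 + 0.002624 = 0.232298
The underwatering-present share is 0.011627 + 0.002624 = 0.014251.
P(underwatering | ¬wilting, root rot) = 0.014251 / 0.232298 ≈ 0.0613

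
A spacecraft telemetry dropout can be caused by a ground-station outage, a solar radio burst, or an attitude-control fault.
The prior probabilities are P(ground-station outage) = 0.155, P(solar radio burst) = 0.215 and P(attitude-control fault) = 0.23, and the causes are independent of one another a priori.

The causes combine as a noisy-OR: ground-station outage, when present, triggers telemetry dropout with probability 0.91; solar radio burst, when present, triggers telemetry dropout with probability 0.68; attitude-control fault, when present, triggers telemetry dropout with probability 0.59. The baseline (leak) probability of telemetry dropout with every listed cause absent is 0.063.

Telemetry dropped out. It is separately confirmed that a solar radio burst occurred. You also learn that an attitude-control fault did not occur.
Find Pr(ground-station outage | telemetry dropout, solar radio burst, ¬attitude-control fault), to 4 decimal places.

Pr(ground-station outage | telemetry dropout, solar radio burst, ¬attitude-control fault) ≈ 0.2031

Under noisy-OR, P(telemetry dropout | causes) = 1 − (1−0.063)·∏(1−qᵢ) over the active causes.
By total probability over both values of ground-station outage:
  P(telemetry dropout | solar radio burst, ¬attitude-control fault) = 0.70016·0.845 + 0.973014·0.155
        = 0.591635 + 0.150817 = 0.742452
Keeping only the ground-station outage-present terms gives 0.150817, so
  P(ground-station outage | telemetry dropout, solar radio burst, ¬attitude-control fault) = 0.150817 / 0.742452 ≈ 0.2031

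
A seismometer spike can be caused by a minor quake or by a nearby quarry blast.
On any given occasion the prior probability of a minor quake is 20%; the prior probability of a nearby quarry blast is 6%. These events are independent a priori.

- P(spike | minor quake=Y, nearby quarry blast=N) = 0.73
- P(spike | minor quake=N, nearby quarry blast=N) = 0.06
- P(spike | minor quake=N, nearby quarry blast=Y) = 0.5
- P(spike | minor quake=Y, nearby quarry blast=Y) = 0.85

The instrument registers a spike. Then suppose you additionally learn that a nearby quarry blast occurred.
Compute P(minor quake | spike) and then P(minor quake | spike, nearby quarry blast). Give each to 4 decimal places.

P(spike) = 0.06*0.8*0.94 + 0.5*0.8*0.06 + 0.73*0.2*0.94 + 0.85*0.2*0.06 = 0.045120 + 0.024000 + 0.137240 + 0.010200 = 0.216560
Restricting to configurations with minor quake present: 0.137240 + 0.010200 = 0.147440.
P(minor quake | spike) = 0.147440 / 0.216560 ≈ 0.6808

Now also conditioning on nearby quarry blast=true:
P(spike | nearby quarry blast) = 0.5*0.8 + 0.85*0.2 = 0.400000 + 0.170000 = 0.570000
Of this, 0.170000 comes from 0.85*0.2 (the minor quake=true cases).
So P(minor quake | spike, nearby quarry blast) = 0.170000/0.570000 ≈ 0.2982.
Conditioning on nearby quarry blast lowers the posterior on minor quake: the classic explaining-away effect in a common-effect structure.

P(minor quake | spike) ≈ 0.6808; P(minor quake | spike, nearby quarry blast) ≈ 0.2982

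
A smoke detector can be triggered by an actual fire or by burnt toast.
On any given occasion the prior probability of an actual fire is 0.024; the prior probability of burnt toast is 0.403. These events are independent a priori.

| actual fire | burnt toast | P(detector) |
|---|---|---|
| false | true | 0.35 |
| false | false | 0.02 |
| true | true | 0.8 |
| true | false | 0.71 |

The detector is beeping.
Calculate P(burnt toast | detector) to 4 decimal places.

P(detector) = 0.02×0.976×0.597 + 0.35×0.976×0.403 + 0.71×0.024×0.597 + 0.8×0.024×0.403 = 0.011653 + 0.137665 + 0.010173 + 0.007738 = 0.167229
Restricting to configurations with burnt toast present: 0.137665 + 0.007738 = 0.145403.
P(burnt toast | detector) = 0.145403 / 0.167229 ≈ 0.8695

P(burnt toast | detector) ≈ 0.8695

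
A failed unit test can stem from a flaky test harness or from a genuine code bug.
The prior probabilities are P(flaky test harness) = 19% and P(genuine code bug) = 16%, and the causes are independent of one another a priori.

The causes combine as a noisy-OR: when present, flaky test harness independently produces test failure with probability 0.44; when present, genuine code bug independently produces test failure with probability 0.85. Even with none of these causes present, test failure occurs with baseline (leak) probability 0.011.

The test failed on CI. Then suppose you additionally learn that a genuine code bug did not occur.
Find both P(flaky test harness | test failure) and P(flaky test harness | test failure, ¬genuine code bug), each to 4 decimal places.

P(flaky test harness | test failure) ≈ 0.4567; P(flaky test harness | test failure, ¬genuine code bug) ≈ 0.9049

Under noisy-OR, P(test failure | causes) = 1 − (1−0.011)·∏(1−qᵢ) over the active causes.
P(test failure) = 0.011·0.81·0.84 + 0.85165·0.81·0.16 + 0.44616·0.19·0.84 + 0.916924·0.19·0.16 = 0.007484 + 0.110374 + 0.071207 + 0.027874 = 0.216939
The flaky test harness-present share is 0.071207 + 0.027874 = 0.099081.
Hence the posterior is 0.099081/0.216939 ≈ 0.4567.

With the extra evidence:
P(test failure | ¬genuine code bug) = 0.011*0.81 + 0.44616*0.19 = 0.008910 + 0.084770 = 0.093680
Of this, 0.084770 comes from 0.44616*0.19 (the flaky test harness=true cases).
P(flaky test harness | test failure, ¬genuine code bug) = 0.084770 / 0.093680 ≈ 0.9049
With genuine code bug excluded, flaky test harness must carry more of the explanatory weight for the test failure.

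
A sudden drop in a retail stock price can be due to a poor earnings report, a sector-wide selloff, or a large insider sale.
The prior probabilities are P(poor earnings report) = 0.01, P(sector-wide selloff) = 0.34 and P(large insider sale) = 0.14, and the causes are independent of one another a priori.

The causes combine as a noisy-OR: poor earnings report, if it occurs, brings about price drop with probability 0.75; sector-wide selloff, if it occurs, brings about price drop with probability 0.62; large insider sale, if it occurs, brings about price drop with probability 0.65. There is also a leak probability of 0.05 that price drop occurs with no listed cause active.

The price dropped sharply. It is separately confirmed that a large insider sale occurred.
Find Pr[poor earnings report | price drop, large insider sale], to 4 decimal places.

Under noisy-OR, P(price drop | causes) = 1 − (1−0.05)·∏(1−qᵢ) over the active causes.
P(price drop | large insider sale) = 0.6675·0.99·0.66 + 0.87365·0.99·0.34 + 0.916875·0.01·0.66 + 0.968413·0.01·0.34 = 0.436144 + 0.294071 + 0.006051 + 0.003293 = 0.739559
Restricting to configurations with poor earnings report present: 0.006051 + 0.003293 = 0.009344.
So P(poor earnings report | price drop, large insider sale) = 0.009344/0.739559 ≈ 0.0126.

Pr[poor earnings report | price drop, large insider sale] ≈ 0.0126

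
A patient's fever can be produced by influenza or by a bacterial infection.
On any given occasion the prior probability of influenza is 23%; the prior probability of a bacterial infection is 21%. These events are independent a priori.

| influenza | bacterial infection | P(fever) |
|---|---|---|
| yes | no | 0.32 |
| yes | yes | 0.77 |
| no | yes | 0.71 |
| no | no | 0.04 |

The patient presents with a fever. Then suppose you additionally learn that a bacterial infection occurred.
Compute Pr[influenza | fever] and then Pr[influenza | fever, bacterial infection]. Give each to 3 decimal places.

Pr[influenza | fever] ≈ 0.407; Pr[influenza | fever, bacterial infection] ≈ 0.245

P(fever) = 0.04×0.77×0.79 + 0.71×0.77×0.21 + 0.32×0.23×0.79 + 0.77×0.23×0.21 = 0.024332 + 0.114807 + 0.058144 + 0.037191 = 0.234474
The influenza-present share is 0.058144 + 0.037191 = 0.095335.
P(influenza | fever) = 0.095335 / 0.234474 ≈ 0.407

Now also conditioning on bacterial infection=true:
Sum P(fever|·) weighted by the priors over both values of influenza:
  P(fever | bacterial infection) = 0.71*0.77 + 0.77*0.23
        = 0.546700 + 0.177100 = 0.723800
Configurations with influenza contribute 0.177100, so
  P(influenza | fever, bacterial infection) = 0.177100 / 0.723800 ≈ 0.245
— bacterial infection explains away the evidence for influenza.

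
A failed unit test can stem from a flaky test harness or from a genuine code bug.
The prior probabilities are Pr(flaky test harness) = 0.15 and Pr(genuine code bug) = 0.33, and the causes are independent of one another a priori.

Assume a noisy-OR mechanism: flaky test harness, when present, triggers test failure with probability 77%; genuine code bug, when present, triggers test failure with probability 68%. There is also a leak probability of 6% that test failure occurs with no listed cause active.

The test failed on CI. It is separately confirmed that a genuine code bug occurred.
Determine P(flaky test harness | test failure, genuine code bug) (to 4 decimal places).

P(flaky test harness | test failure, genuine code bug) ≈ 0.1902

Under noisy-OR, P(test failure | causes) = 1 − (1−0.06)·∏(1−qᵢ) over the active causes.
Numerator (weight on configurations with flaky test harness): 0.930816×0.15 = 0.139622
Denominator P(test failure | genuine code bug): 0.6992×0.85 + 0.930816×0.15 = 0.733942
P(flaky test harness | test failure, genuine code bug) = 0.139622/0.733942 ≈ 0.1902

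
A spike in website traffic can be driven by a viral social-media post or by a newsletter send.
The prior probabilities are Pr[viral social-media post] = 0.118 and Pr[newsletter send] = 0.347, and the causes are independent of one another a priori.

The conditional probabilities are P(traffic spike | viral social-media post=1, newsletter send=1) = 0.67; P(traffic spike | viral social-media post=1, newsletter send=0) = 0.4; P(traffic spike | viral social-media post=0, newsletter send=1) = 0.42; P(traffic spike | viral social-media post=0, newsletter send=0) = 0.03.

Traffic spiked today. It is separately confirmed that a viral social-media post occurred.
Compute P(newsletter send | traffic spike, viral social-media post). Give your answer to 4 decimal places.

Sum P(traffic spike|·) weighted by the priors over both values of newsletter send:
  P(traffic spike | viral social-media post) = 0.4×0.653 + 0.67×0.347
        = 0.261200 + 0.232490 = 0.493690
Configurations with newsletter send contribute 0.232490, so
  P(newsletter send | traffic spike, viral social-media post) = 0.232490 / 0.493690 ≈ 0.4709

P(newsletter send | traffic spike, viral social-media post) ≈ 0.4709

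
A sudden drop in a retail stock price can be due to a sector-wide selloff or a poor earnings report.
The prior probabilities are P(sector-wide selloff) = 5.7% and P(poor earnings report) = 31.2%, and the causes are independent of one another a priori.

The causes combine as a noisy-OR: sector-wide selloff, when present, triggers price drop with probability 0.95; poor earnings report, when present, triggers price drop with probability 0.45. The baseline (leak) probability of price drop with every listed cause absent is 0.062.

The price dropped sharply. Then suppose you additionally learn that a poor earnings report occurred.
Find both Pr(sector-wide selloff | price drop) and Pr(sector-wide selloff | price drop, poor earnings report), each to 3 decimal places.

Under noisy-OR, P(price drop | causes) = 1 − (1−0.062)·∏(1−qᵢ) over the active causes.
For the numerator, keep only sector-wide selloff=true terms: 0.037377 + 0.017325 = 0.054702
Denominator P(price drop): 0.062·0.943·0.688 + 0.4841·0.943·0.312 + 0.9531·0.057·0.688 + 0.974205·0.057·0.312 = 0.237357
P(sector-wide selloff | price drop) = 0.054702/0.237357 ≈ 0.230

Now also conditioning on poor earnings report=true:
By total probability over both values of sector-wide selloff:
  P(price drop | poor earnings report) = 0.4841×0.943 + 0.974205×0.057
        = 0.456506 + 0.055530 = 0.512036
The terms with sector-wide selloff present sum to 0.055530, so
  P(sector-wide selloff | price drop, poor earnings report) = 0.055530 / 0.512036 ≈ 0.108

Pr(sector-wide selloff | price drop) ≈ 0.230; Pr(sector-wide selloff | price drop, poor earnings report) ≈ 0.108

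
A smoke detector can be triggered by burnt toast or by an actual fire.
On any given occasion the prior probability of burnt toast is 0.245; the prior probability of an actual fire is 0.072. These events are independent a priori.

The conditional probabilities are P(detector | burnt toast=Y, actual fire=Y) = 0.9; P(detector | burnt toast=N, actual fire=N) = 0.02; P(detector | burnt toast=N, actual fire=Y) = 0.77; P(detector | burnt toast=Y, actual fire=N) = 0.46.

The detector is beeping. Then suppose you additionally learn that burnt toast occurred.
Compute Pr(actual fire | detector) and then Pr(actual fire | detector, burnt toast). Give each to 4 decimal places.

Weight on actual fire=true, given the evidence: 0.041857 + 0.015876 = 0.057733
Denominator P(detector): 0.02·0.755·0.928 + 0.77·0.755·0.072 + 0.46·0.245·0.928 + 0.9·0.245·0.072 = 0.176332
P(actual fire | detector) = 0.057733/0.176332 ≈ 0.3274

With the extra evidence:
By total probability over both values of actual fire:
  P(detector | burnt toast) = 0.46×0.928 + 0.9×0.072
        = 0.426880 + 0.064800 = 0.491680
The terms with actual fire present sum to 0.064800, so
  P(actual fire | detector, burnt toast) = 0.064800 / 0.491680 ≈ 0.1318

Pr(actual fire | detector) ≈ 0.3274; Pr(actual fire | detector, burnt toast) ≈ 0.1318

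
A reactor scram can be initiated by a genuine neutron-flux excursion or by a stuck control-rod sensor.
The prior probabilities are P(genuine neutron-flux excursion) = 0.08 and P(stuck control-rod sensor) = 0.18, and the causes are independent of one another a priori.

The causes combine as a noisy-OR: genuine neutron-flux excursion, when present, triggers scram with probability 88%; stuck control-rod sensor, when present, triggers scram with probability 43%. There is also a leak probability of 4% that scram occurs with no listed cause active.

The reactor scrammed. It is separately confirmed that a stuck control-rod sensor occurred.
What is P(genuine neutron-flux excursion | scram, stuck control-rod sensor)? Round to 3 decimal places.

P(genuine neutron-flux excursion | scram, stuck control-rod sensor) ≈ 0.152

Under noisy-OR, P(scram | causes) = 1 − (1−0.04)·∏(1−qᵢ) over the active causes.
Sum P(scram|·) weighted by the priors over both values of genuine neutron-flux excursion:
  P(scram | stuck control-rod sensor) = 0.4528·0.92 + 0.934336·0.08
        = 0.416576 + 0.074747 = 0.491323
Keeping only the genuine neutron-flux excursion-present terms gives 0.074747, so
  P(genuine neutron-flux excursion | scram, stuck control-rod sensor) = 0.074747 / 0.491323 ≈ 0.152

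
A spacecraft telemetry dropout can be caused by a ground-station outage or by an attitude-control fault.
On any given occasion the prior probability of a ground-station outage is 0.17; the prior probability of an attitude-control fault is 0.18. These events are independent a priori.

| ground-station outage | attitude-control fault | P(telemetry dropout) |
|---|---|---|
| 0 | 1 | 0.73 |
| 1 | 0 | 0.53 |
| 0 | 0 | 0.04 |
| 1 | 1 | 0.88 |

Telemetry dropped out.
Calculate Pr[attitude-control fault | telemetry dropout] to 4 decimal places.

Pr[attitude-control fault | telemetry dropout] ≈ 0.5736

For the numerator, keep only attitude-control fault=true terms: 0.109062 + 0.026928 = 0.135990
Normalizer over all consistent configurations: 0.04×0.83×0.82 + 0.73×0.83×0.18 + 0.53×0.17×0.82 + 0.88×0.17×0.18 = 0.237096
Posterior = 0.135990 / 0.237096 ≈ 0.5736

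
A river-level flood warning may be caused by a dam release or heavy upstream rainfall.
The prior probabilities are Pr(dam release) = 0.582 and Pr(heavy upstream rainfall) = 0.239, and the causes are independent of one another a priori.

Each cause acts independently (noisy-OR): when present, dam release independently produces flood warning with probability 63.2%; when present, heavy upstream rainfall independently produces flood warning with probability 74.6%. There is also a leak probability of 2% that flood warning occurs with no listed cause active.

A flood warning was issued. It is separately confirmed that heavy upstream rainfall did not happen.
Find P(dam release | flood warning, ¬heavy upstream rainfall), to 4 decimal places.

P(dam release | flood warning, ¬heavy upstream rainfall) ≈ 0.9780

Under noisy-OR, P(flood warning | causes) = 1 − (1−0.02)·∏(1−qᵢ) over the active causes.
By total probability over both values of dam release:
  P(flood warning | ¬heavy upstream rainfall) = 0.02×0.418 + 0.63936×0.582
        = 0.008360 + 0.372108 = 0.380468
The terms with dam release present sum to 0.372108, so
  P(dam release | flood warning, ¬heavy upstream rainfall) = 0.372108 / 0.380468 ≈ 0.9780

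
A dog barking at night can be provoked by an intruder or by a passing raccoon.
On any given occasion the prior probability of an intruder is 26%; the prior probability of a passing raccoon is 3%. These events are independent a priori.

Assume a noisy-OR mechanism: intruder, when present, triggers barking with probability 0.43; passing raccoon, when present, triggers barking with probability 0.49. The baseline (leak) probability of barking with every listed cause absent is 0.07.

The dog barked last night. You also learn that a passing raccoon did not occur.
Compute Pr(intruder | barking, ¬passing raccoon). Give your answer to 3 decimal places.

Under noisy-OR, P(barking | causes) = 1 − (1−0.07)·∏(1−qᵢ) over the active causes.
For the numerator, keep only intruder=true terms: 0.4699*0.26 = 0.122174
Denominator P(barking | ¬passing raccoon): 0.07*0.74 + 0.4699*0.26 = 0.173974
P(intruder | barking, ¬passing raccoon) = 0.122174/0.173974 ≈ 0.702

Pr(intruder | barking, ¬passing raccoon) ≈ 0.702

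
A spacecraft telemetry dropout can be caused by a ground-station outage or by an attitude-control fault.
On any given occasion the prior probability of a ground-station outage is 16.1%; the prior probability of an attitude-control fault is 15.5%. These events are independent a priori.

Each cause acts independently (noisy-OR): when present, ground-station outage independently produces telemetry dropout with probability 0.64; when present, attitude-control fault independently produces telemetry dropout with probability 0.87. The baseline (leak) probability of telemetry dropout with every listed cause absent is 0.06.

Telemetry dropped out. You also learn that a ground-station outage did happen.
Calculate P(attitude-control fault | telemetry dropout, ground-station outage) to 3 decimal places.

Under noisy-OR, P(telemetry dropout | causes) = 1 − (1−0.06)·∏(1−qᵢ) over the active causes.
Enumerate both values of attitude-control fault and weight by the priors:
  P(telemetry dropout | ground-station outage) = 0.6616*0.845 + 0.956008*0.155
        = 0.559052 + 0.148181 = 0.707233
Configurations with attitude-control fault contribute 0.148181, so
  P(attitude-control fault | telemetry dropout, ground-station outage) = 0.148181 / 0.707233 ≈ 0.210

P(attitude-control fault | telemetry dropout, ground-station outage) ≈ 0.210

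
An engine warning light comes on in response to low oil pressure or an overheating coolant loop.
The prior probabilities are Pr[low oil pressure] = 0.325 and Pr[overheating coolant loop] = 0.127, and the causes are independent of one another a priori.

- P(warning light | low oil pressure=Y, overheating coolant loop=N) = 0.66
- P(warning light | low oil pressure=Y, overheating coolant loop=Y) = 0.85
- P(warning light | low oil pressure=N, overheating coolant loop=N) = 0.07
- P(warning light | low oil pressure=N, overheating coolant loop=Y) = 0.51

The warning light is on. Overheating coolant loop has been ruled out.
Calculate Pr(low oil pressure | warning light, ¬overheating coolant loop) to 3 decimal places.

P(warning light | ¬overheating coolant loop) = 0.07*0.675 + 0.66*0.325 = 0.047250 + 0.214500 = 0.261750
Of this, 0.214500 comes from 0.66*0.325 (the low oil pressure=true cases).
Hence the posterior is 0.214500/0.261750 ≈ 0.819.

Pr(low oil pressure | warning light, ¬overheating coolant loop) ≈ 0.819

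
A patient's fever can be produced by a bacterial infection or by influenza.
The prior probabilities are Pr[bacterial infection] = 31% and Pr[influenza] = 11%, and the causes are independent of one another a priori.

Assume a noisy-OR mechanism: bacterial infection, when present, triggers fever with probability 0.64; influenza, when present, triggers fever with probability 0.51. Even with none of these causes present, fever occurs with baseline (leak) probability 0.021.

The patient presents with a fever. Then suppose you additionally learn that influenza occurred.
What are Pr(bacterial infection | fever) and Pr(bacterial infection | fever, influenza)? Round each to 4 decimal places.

Pr(bacterial infection | fever) ≈ 0.7979; Pr(bacterial infection | fever, influenza) ≈ 0.4167

Under noisy-OR, P(fever | causes) = 1 − (1−0.021)·∏(1−qᵢ) over the active causes.
By total probability over the 4 (bacterial infection, influenza) configurations:
  P(fever) = 0.021*0.69*0.89 + 0.52029*0.69*0.11 + 0.64756*0.31*0.89 + 0.827304*0.31*0.11
        = 0.012896 + 0.039490 + 0.178662 + 0.028211 = 0.259259
The terms with bacterial infection present sum to 0.206873, so
  P(bacterial infection | fever) = 0.206873 / 0.259259 ≈ 0.7979

Now also conditioning on influenza=true:
For the numerator, keep only bacterial infection=true terms: 0.827304·0.31 = 0.256464
The normalizing constant is 0.52029·0.69 + 0.827304·0.31 = 0.615464
Posterior = 0.256464 / 0.615464 ≈ 0.4167
— influenza explains away the evidence for bacterial infection.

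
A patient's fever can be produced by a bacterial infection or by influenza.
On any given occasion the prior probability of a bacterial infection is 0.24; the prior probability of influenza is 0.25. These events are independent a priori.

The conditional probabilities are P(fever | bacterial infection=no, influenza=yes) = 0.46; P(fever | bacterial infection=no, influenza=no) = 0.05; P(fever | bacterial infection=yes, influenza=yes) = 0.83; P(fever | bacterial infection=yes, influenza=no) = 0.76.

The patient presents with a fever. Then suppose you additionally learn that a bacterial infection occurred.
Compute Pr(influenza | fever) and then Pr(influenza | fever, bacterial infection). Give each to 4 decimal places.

Pr(influenza | fever) ≈ 0.4536; Pr(influenza | fever, bacterial infection) ≈ 0.2669

For the numerator, keep only influenza=true terms: 0.087400 + 0.049800 = 0.137200
Denominator P(fever): 0.05×0.76×0.75 + 0.46×0.76×0.25 + 0.76×0.24×0.75 + 0.83×0.24×0.25 = 0.302500
P(influenza | fever) = 0.137200/0.302500 ≈ 0.4536

Now also conditioning on bacterial infection=true:
P(fever | bacterial infection) = 0.76*0.75 + 0.83*0.25 = 0.570000 + 0.207500 = 0.777500
Restricting to configurations with influenza present: 0.83*0.25 = 0.207500.
So P(influenza | fever, bacterial infection) = 0.207500/0.777500 ≈ 0.2669.
This is intercausal reasoning (explaining away): once bacterial infection accounts for the fever, influenza becomes less likely.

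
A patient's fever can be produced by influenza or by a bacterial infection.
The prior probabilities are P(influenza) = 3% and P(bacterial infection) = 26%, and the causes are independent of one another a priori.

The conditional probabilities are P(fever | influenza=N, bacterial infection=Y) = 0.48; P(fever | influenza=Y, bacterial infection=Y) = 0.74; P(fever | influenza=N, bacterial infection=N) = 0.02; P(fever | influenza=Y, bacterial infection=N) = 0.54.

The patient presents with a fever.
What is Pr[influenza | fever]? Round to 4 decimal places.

Pr[influenza | fever] ≈ 0.1159

By total probability over the 4 (influenza, bacterial infection) configurations:
  P(fever) = 0.02×0.97×0.74 + 0.48×0.97×0.26 + 0.54×0.03×0.74 + 0.74×0.03×0.26
        = 0.014356 + 0.121056 + 0.011988 + 0.005772 = 0.153172
Keeping only the influenza-present terms gives 0.017760, so
  P(influenza | fever) = 0.017760 / 0.153172 ≈ 0.1159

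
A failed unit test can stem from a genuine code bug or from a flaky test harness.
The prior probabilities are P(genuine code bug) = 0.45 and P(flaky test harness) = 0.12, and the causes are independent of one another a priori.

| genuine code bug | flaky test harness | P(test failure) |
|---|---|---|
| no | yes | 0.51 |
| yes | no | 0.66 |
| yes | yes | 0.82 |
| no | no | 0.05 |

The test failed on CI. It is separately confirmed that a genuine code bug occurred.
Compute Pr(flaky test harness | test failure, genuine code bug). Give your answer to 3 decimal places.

Pr(flaky test harness | test failure, genuine code bug) ≈ 0.145

Enumerate both values of flaky test harness and weight by the priors:
  P(test failure | genuine code bug) = 0.66*0.88 + 0.82*0.12
        = 0.580800 + 0.098400 = 0.679200
Keeping only the flaky test harness-present terms gives 0.098400, so
  P(flaky test harness | test failure, genuine code bug) = 0.098400 / 0.679200 ≈ 0.145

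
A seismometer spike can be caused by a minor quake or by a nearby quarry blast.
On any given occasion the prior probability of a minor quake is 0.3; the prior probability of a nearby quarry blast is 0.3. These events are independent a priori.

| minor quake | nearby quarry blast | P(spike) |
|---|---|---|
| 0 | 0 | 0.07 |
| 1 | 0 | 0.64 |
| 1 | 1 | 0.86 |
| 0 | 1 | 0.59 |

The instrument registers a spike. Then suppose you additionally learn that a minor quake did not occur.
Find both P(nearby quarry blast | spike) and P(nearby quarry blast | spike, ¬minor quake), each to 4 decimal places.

Sum P(spike|·) weighted by the priors over the 4 (minor quake, nearby quarry blast) configurations:
  P(spike) = 0.07*0.7*0.7 + 0.59*0.7*0.3 + 0.64*0.3*0.7 + 0.86*0.3*0.3
        = 0.034300 + 0.123900 + 0.134400 + 0.077400 = 0.370000
Configurations with nearby quarry blast contribute 0.201300, so
  P(nearby quarry blast | spike) = 0.201300 / 0.370000 ≈ 0.5441

With the extra evidence:
Enumerate both values of nearby quarry blast and weight by the priors:
  P(spike | ¬minor quake) = 0.07×0.7 + 0.59×0.3
        = 0.049000 + 0.177000 = 0.226000
Configurations with nearby quarry blast contribute 0.177000, so
  P(nearby quarry blast | spike, ¬minor quake) = 0.177000 / 0.226000 ≈ 0.7832
Ruling out minor quake raises the posterior on nearby quarry blast — the flip side of explaining away.

P(nearby quarry blast | spike) ≈ 0.5441; P(nearby quarry blast | spike, ¬minor quake) ≈ 0.7832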